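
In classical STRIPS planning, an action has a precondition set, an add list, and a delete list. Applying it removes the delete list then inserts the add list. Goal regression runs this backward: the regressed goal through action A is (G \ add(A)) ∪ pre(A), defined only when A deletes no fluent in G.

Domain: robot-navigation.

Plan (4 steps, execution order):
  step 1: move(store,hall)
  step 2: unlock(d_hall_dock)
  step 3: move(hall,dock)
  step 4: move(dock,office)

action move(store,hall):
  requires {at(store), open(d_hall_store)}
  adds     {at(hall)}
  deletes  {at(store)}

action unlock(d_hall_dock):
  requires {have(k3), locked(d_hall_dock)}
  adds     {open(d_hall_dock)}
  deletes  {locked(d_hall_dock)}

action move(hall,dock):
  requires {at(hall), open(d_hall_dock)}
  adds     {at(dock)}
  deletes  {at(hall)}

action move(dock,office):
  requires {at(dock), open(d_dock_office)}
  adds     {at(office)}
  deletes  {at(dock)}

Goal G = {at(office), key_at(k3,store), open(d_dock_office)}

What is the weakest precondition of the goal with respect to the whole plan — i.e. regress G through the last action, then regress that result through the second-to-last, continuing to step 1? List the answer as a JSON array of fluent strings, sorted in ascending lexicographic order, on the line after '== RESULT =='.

Work backward from the goal:
  through step 4 (move(dock,office)): drop {at(office)}, keep {key_at(k3,store), open(d_dock_office)}, require {at(dock), open(d_dock_office)}
    → {at(dock), key_at(k3,store), open(d_dock_office)}
  through step 3 (move(hall,dock)): drop {at(dock)}, keep {key_at(k3,store), open(d_dock_office)}, require {at(hall), open(d_hall_dock)}
    → {at(hall), key_at(k3,store), open(d_dock_office), open(d_hall_dock)}
  through step 2 (unlock(d_hall_dock)): drop {open(d_hall_dock)}, keep {at(hall), key_at(k3,store), open(d_dock_office)}, require {have(k3), locked(d_hall_dock)}
    → {at(hall), have(k3), key_at(k3,store), locked(d_hall_dock), open(d_dock_office)}
  through step 1 (move(store,hall)): drop {at(hall)}, keep {have(k3), key_at(k3,store), locked(d_hall_dock), open(d_dock_office)}, require {at(store), open(d_hall_store)}
    → {at(store), have(k3), key_at(k3,store), locked(d_hall_dock), open(d_dock_office), open(d_hall_store)}

== RESULT ==
["at(store)", "have(k3)", "key_at(k3,store)", "locked(d_hall_dock)", "open(d_dock_office)", "open(d_hall_store)"]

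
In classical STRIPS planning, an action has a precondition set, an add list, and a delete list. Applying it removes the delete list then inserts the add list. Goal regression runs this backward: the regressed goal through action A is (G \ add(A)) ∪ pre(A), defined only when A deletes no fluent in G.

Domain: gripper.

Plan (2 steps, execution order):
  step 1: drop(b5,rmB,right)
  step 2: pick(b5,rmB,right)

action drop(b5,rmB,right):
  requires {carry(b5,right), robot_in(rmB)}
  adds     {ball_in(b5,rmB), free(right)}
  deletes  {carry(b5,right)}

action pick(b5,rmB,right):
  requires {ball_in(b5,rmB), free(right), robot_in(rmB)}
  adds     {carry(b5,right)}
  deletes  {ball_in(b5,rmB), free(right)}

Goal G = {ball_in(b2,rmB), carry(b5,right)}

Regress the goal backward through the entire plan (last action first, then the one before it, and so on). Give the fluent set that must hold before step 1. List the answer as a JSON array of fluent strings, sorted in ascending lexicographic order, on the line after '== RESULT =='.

Regress step by step:
  through step 2 (pick(b5,rmB,right)): drop {carry(b5,right)}, keep {ball_in(b2,rmB)}, require {ball_in(b5,rmB), free(right), robot_in(rmB)}
    → {ball_in(b2,rmB), ball_in(b5,rmB), free(right), robot_in(rmB)}
  through step 1 (drop(b5,rmB,right)): drop {ball_in(b5,rmB), free(right)}, keep {ball_in(b2,rmB), robot_in(rmB)}, require {carry(b5,right), robot_in(rmB)}
    → {ball_in(b2,rmB), carry(b5,right), robot_in(rmB)}

== RESULT ==
["ball_in(b2,rmB)", "carry(b5,right)", "robot_in(rmB)"]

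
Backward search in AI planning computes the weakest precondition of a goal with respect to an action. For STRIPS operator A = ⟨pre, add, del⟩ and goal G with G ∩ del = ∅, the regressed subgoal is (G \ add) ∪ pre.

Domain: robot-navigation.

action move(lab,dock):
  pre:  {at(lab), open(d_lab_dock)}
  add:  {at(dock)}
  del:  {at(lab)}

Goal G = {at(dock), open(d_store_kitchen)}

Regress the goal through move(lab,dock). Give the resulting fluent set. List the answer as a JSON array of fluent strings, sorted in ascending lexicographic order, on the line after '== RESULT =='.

Compute (G \ add) ∪ pre:
  G ∩ del = {}  (empty — regression defined)
  G \ add = {at(dock), open(d_store_kitchen)} \ {at(dock)} = {open(d_store_kitchen)}
  ∪ pre   = {open(d_store_kitchen)} ∪ {at(lab), open(d_lab_dock)}
          = {at(lab), open(d_lab_dock), open(d_store_kitchen)}

== RESULT ==
["at(lab)", "open(d_lab_dock)", "open(d_store_kitchen)"]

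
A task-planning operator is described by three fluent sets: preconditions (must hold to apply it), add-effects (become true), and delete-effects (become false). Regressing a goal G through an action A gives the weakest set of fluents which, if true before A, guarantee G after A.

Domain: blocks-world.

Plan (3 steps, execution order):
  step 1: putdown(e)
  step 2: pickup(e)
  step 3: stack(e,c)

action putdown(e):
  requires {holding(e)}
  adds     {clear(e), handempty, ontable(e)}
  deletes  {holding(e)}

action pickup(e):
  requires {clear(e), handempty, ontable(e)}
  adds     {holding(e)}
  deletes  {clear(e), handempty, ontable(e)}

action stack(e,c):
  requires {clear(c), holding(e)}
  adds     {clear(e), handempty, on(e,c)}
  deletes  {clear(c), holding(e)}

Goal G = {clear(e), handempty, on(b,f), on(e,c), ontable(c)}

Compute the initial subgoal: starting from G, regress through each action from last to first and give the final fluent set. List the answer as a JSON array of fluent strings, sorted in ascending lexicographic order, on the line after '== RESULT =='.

Regress step by step:
  through step 3 (stack(e,c)): drop {clear(e), handempty, on(e,c)}, keep {on(b,f), ontable(c)}, require {clear(c), holding(e)}
    → {clear(c), holding(e), on(b,f), ontable(c)}
  through step 2 (pickup(e)): drop {holding(e)}, keep {clear(c), on(b,f), ontable(c)}, require {clear(e), handempty, ontable(e)}
    → {clear(c), clear(e), handempty, on(b,f), ontable(c), ontable(e)}
  through step 1 (putdown(e)): drop {clear(e), handempty, ontable(e)}, keep {clear(c), on(b,f), ontable(c)}, require {holding(e)}
    → {clear(c), holding(e), on(b,f), ontable(c)}

== RESULT ==
["clear(c)", "holding(e)", "on(b,f)", "ontable(c)"]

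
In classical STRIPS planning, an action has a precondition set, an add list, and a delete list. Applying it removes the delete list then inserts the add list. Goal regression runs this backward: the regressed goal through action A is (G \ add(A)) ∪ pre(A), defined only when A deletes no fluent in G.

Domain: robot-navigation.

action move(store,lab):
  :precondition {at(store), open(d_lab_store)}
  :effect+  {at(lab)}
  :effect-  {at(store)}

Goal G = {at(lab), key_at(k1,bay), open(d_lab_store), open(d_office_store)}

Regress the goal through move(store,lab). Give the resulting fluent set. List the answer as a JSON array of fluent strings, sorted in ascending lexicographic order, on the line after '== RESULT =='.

Compute (G \ add) ∪ pre:
  G ∩ del = {}  (empty — regression defined)
  G \ add = {at(lab), key_at(k1,bay), open(d_lab_store), open(d_office_store)} \ {at(lab)} = {key_at(k1,bay), open(d_lab_store), open(d_office_store)}
  ∪ pre   = {key_at(k1,bay), open(d_lab_store), open(d_office_store)} ∪ {at(store), open(d_lab_store)}
          = {at(store), key_at(k1,bay), open(d_lab_store), open(d_office_store)}

== RESULT ==
["at(store)", "key_at(k1,bay)", "open(d_lab_store)", "open(d_office_store)"]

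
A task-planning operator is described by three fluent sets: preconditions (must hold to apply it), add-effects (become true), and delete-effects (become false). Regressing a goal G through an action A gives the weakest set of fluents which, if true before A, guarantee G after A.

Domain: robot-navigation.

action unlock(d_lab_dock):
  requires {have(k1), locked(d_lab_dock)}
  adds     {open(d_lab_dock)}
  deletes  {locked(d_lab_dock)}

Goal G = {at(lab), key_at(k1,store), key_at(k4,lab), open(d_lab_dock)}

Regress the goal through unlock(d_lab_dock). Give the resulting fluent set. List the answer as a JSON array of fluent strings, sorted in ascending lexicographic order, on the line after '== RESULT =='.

Regress:
  G ∩ del = {}  (empty — regression defined)
  G \ add = {at(lab), key_at(k1,store), key_at(k4,lab), open(d_lab_dock)} \ {open(d_lab_dock)} = {at(lab), key_at(k1,store), key_at(k4,lab)}
  ∪ pre   = {at(lab), key_at(k1,store), key_at(k4,lab)} ∪ {have(k1), locked(d_lab_dock)}
          = {at(lab), have(k1), key_at(k1,store), key_at(k4,lab), locked(d_lab_dock)}

== RESULT ==
["at(lab)", "have(k1)", "key_at(k1,store)", "key_at(k4,lab)", "locked(d_lab_dock)"]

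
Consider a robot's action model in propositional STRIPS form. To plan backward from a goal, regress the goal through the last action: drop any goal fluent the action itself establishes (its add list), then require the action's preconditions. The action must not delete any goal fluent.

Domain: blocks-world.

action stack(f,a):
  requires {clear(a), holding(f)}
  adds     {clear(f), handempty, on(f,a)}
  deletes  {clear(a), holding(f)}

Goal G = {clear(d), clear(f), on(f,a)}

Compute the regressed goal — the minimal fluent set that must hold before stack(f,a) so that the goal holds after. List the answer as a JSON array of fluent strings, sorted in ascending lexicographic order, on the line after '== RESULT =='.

Compute (G \ add) ∪ pre:
  G ∩ del = {}  (empty — regression defined)
  G \ add = {clear(d), clear(f), on(f,a)} \ {clear(f), handempty, on(f,a)} = {clear(d)}
  ∪ pre   = {clear(d)} ∪ {clear(a), holding(f)}
          = {clear(a), clear(d), holding(f)}

== RESULT ==
["clear(a)", "clear(d)", "holding(f)"]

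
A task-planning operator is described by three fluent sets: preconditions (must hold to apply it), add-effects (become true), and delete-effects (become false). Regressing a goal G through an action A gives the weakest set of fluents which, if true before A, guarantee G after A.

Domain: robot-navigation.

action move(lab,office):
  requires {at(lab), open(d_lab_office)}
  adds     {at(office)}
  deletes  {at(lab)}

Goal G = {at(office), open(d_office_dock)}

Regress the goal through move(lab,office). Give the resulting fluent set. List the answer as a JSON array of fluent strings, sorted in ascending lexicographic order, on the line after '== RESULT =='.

Compute (G \ add) ∪ pre:
  G ∩ del = {}  (empty — regression defined)
  G \ add = {at(office), open(d_office_dock)} \ {at(office)} = {open(d_office_dock)}
  ∪ pre   = {open(d_office_dock)} ∪ {at(lab), open(d_lab_office)}
          = {at(lab), open(d_lab_office), open(d_office_dock)}

== RESULT ==
["at(lab)", "open(d_lab_office)", "open(d_office_dock)"]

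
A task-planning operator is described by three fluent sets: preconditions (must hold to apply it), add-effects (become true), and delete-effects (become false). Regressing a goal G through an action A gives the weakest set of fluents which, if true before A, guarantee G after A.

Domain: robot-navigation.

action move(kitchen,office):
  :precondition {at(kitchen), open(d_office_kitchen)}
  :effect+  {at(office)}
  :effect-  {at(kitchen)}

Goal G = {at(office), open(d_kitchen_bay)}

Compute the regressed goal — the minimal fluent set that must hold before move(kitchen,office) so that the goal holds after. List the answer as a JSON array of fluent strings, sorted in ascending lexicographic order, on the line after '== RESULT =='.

Regress:
  G ∩ del = {}  (empty — regression defined)
  G \ add = {at(office), open(d_kitchen_bay)} \ {at(office)} = {open(d_kitchen_bay)}
  ∪ pre   = {open(d_kitchen_bay)} ∪ {at(kitchen), open(d_office_kitchen)}
          = {at(kitchen), open(d_kitchen_bay), open(d_office_kitchen)}

== RESULT ==
["at(kitchen)", "open(d_kitchen_bay)", "open(d_office_kitchen)"]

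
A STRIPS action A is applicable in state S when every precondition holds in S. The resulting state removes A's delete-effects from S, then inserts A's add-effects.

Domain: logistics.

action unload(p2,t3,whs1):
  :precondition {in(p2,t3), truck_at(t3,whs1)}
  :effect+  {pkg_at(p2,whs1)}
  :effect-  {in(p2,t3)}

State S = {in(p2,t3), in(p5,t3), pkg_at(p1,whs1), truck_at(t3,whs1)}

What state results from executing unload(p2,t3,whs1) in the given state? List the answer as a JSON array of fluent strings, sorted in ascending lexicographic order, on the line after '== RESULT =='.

Compute (S \ del) ∪ add:
  pre ⊆ S: {in(p2,t3), truck_at(t3,whs1)} ⊆ S  — applicable
  S \ del = {in(p5,t3), pkg_at(p1,whs1), truck_at(t3,whs1)}
  ∪ add   = {in(p5,t3), pkg_at(p1,whs1), pkg_at(p2,whs1), truck_at(t3,whs1)}

== RESULT ==
["in(p5,t3)", "pkg_at(p1,whs1)", "pkg_at(p2,whs1)", "truck_at(t3,whs1)"]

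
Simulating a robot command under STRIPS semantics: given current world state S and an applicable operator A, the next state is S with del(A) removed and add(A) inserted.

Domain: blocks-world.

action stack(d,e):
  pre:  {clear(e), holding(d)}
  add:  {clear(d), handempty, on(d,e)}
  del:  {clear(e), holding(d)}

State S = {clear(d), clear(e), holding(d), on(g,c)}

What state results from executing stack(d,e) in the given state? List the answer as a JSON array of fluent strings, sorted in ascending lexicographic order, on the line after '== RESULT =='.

Progress:
  pre ⊆ S: {clear(e), holding(d)} ⊆ S  — applicable
  S \ del = {clear(d), on(g,c)}
  ∪ add   = {clear(d), handempty, on(d,e), on(g,c)}

== RESULT ==
["clear(d)", "handempty", "on(d,e)", "on(g,c)"]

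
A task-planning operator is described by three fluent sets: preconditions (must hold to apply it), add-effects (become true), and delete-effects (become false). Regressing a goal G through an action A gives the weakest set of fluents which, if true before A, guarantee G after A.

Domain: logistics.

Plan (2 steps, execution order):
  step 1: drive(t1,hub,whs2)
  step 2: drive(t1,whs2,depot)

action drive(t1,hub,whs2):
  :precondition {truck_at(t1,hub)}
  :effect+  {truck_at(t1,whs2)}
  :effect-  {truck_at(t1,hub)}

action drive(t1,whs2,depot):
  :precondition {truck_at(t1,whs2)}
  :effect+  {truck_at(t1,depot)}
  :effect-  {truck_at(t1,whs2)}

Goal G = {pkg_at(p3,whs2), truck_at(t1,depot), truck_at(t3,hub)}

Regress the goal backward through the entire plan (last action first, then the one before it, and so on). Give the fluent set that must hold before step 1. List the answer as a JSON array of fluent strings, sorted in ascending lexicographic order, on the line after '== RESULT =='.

Work backward from the goal:
  through step 2 (drive(t1,whs2,depot)): drop {truck_at(t1,depot)}, keep {pkg_at(p3,whs2), truck_at(t3,hub)}, require {truck_at(t1,whs2)}
    → {pkg_at(p3,whs2), truck_at(t1,whs2), truck_at(t3,hub)}
  through step 1 (drive(t1,hub,whs2)): drop {truck_at(t1,whs2)}, keep {pkg_at(p3,whs2), truck_at(t3,hub)}, require {truck_at(t1,hub)}
    → {pkg_at(p3,whs2), truck_at(t1,hub), truck_at(t3,hub)}

== RESULT ==
["pkg_at(p3,whs2)", "truck_at(t1,hub)", "truck_at(t3,hub)"]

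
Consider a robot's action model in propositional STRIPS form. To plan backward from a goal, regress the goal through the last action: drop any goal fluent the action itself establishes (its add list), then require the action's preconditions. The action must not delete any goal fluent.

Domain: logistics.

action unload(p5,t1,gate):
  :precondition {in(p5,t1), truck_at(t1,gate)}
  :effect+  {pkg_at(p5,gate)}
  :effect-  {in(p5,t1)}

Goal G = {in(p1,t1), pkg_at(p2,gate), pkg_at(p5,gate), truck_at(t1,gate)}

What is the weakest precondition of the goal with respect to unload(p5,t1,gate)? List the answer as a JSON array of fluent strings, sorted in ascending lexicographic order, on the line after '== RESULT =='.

Regress:
  G ∩ del = {}  (empty — regression defined)
  G \ add = {in(p1,t1), pkg_at(p2,gate), pkg_at(p5,gate), truck_at(t1,gate)} \ {pkg_at(p5,gate)} = {in(p1,t1), pkg_at(p2,gate), truck_at(t1,gate)}
  ∪ pre   = {in(p1,t1), pkg_at(p2,gate), truck_at(t1,gate)} ∪ {in(p5,t1), truck_at(t1,gate)}
          = {in(p1,t1), in(p5,t1), pkg_at(p2,gate), truck_at(t1,gate)}

== RESULT ==
["in(p1,t1)", "in(p5,t1)", "pkg_at(p2,gate)", "truck_at(t1,gate)"]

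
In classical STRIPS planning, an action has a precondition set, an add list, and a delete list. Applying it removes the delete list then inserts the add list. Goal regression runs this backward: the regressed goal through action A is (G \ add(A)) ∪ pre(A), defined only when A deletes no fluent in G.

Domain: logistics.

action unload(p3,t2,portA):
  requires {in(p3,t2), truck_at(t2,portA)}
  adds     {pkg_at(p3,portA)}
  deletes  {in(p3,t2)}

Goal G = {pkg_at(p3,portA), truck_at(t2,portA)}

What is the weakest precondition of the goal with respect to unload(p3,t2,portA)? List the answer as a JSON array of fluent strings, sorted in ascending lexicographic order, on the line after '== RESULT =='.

Compute (G \ add) ∪ pre:
  G ∩ del = {}  (empty — regression defined)
  G \ add = {pkg_at(p3,portA), truck_at(t2,portA)} \ {pkg_at(p3,portA)} = {truck_at(t2,portA)}
  ∪ pre   = {truck_at(t2,portA)} ∪ {in(p3,t2), truck_at(t2,portA)}
          = {in(p3,t2), truck_at(t2,portA)}

== RESULT ==
["in(p3,t2)", "truck_at(t2,portA)"]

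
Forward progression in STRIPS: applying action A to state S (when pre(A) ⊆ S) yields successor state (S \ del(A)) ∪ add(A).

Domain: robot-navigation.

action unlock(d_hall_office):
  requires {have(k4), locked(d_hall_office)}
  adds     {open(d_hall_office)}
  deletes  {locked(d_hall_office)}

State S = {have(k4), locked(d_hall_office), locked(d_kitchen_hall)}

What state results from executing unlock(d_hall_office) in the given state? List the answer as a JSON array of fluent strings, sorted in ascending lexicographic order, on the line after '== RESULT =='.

Progress:
  pre ⊆ S: {have(k4), locked(d_hall_office)} ⊆ S  — applicable
  S \ del = {have(k4), locked(d_kitchen_hall)}
  ∪ add   = {have(k4), locked(d_kitchen_hall), open(d_hall_office)}

== RESULT ==
["have(k4)", "locked(d_kitchen_hall)", "open(d_hall_office)"]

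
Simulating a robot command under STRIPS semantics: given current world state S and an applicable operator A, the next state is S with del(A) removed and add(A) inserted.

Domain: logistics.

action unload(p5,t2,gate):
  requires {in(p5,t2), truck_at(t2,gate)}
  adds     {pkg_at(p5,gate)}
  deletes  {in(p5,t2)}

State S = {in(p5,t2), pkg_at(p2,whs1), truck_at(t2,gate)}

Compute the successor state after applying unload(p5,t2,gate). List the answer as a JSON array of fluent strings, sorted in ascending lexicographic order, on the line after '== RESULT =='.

Progress:
  pre ⊆ S: {in(p5,t2), truck_at(t2,gate)} ⊆ S  — applicable
  S \ del = {pkg_at(p2,whs1), truck_at(t2,gate)}
  ∪ add   = {pkg_at(p2,whs1), pkg_at(p5,gate), truck_at(t2,gate)}

== RESULT ==
["pkg_at(p2,whs1)", "pkg_at(p5,gate)", "truck_at(t2,gate)"]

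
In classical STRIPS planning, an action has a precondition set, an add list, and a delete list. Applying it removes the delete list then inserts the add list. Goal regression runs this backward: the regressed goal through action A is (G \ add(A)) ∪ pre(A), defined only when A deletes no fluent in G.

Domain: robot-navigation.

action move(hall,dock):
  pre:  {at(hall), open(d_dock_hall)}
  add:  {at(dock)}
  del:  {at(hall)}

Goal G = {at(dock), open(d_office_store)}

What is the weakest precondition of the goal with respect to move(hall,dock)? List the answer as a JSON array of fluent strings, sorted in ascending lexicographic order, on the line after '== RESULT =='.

Regress:
  G ∩ del = {}  (empty — regression defined)
  G \ add = {at(dock), open(d_office_store)} \ {at(dock)} = {open(d_office_store)}
  ∪ pre   = {open(d_office_store)} ∪ {at(hall), open(d_dock_hall)}
          = {at(hall), open(d_dock_hall), open(d_office_store)}

== RESULT ==
["at(hall)", "open(d_dock_hall)", "open(d_office_store)"]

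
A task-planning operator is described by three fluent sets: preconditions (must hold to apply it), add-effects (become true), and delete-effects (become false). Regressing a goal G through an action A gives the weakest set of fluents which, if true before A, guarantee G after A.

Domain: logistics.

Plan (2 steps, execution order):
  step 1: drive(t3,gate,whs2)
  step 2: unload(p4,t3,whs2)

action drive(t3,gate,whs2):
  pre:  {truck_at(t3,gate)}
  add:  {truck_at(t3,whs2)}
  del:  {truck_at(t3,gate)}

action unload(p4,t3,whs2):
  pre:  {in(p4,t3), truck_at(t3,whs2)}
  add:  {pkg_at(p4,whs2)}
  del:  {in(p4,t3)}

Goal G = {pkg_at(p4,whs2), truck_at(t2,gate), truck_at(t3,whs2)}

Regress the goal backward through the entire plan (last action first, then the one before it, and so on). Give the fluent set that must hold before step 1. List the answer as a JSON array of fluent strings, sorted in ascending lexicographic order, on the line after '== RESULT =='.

Regress step by step:
  through step 2 (unload(p4,t3,whs2)): drop {pkg_at(p4,whs2)}, keep {truck_at(t2,gate), truck_at(t3,whs2)}, require {in(p4,t3), truck_at(t3,whs2)}
    → {in(p4,t3), truck_at(t2,gate), truck_at(t3,whs2)}
  through step 1 (drive(t3,gate,whs2)): drop {truck_at(t3,whs2)}, keep {in(p4,t3), truck_at(t2,gate)}, require {truck_at(t3,gate)}
    → {in(p4,t3), truck_at(t2,gate), truck_at(t3,gate)}

== RESULT ==
["in(p4,t3)", "truck_at(t2,gate)", "truck_at(t3,gate)"]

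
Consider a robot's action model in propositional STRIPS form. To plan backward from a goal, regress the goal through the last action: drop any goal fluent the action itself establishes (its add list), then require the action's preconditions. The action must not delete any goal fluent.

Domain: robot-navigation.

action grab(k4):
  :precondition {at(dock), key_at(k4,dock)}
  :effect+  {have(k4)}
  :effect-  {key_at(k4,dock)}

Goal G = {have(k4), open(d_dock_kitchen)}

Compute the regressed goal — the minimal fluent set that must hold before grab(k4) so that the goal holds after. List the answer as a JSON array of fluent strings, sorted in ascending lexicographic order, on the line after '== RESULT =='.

Compute (G \ add) ∪ pre:
  G ∩ del = {}  (empty — regression defined)
  G \ add = {have(k4), open(d_dock_kitchen)} \ {have(k4)} = {open(d_dock_kitchen)}
  ∪ pre   = {open(d_dock_kitchen)} ∪ {at(dock), key_at(k4,dock)}
          = {at(dock), key_at(k4,dock), open(d_dock_kitchen)}

== RESULT ==
["at(dock)", "key_at(k4,dock)", "open(d_dock_kitchen)"]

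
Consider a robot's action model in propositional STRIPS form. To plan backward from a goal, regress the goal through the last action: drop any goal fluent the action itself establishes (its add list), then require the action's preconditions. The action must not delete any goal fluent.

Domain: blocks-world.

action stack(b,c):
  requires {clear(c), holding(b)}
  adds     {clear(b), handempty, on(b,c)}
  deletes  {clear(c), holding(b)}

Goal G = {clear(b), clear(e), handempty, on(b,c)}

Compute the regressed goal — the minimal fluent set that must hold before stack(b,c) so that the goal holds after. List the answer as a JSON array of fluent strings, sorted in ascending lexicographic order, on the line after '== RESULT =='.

Compute (G \ add) ∪ pre:
  G ∩ del = {}  (empty — regression defined)
  G \ add = {clear(b), clear(e), handempty, on(b,c)} \ {clear(b), handempty, on(b,c)} = {clear(e)}
  ∪ pre   = {clear(e)} ∪ {clear(c), holding(b)}
          = {clear(c), clear(e), holding(b)}

== RESULT ==
["clear(c)", "clear(e)", "holding(b)"]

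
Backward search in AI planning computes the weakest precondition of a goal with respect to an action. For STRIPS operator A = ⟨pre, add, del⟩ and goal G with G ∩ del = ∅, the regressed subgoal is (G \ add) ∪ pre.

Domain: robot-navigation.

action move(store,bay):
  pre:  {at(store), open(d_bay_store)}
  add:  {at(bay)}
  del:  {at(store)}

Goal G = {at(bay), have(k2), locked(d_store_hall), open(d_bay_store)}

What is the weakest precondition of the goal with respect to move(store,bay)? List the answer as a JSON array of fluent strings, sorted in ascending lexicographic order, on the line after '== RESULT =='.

Regress:
  G ∩ del = {}  (empty — regression defined)
  G \ add = {at(bay), have(k2), locked(d_store_hall), open(d_bay_store)} \ {at(bay)} = {have(k2), locked(d_store_hall), open(d_bay_store)}
  ∪ pre   = {have(k2), locked(d_store_hall), open(d_bay_store)} ∪ {at(store), open(d_bay_store)}
          = {at(store), have(k2), locked(d_store_hall), open(d_bay_store)}

== RESULT ==
["at(store)", "have(k2)", "locked(d_store_hall)", "open(d_bay_store)"]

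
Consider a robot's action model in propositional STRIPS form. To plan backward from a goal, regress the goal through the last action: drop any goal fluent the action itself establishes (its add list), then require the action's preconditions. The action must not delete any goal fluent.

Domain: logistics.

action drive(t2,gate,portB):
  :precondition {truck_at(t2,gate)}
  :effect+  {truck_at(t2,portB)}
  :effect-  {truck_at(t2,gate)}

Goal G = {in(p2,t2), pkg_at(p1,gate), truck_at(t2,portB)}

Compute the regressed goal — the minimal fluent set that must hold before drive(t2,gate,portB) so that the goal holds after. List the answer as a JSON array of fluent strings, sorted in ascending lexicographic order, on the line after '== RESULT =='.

Regress:
  G ∩ del = {}  (empty — regression defined)
  G \ add = {in(p2,t2), pkg_at(p1,gate), truck_at(t2,portB)} \ {truck_at(t2,portB)} = {in(p2,t2), pkg_at(p1,gate)}
  ∪ pre   = {in(p2,t2), pkg_at(p1,gate)} ∪ {truck_at(t2,gate)}
          = {in(p2,t2), pkg_at(p1,gate), truck_at(t2,gate)}

== RESULT ==
["in(p2,t2)", "pkg_at(p1,gate)", "truck_at(t2,gate)"]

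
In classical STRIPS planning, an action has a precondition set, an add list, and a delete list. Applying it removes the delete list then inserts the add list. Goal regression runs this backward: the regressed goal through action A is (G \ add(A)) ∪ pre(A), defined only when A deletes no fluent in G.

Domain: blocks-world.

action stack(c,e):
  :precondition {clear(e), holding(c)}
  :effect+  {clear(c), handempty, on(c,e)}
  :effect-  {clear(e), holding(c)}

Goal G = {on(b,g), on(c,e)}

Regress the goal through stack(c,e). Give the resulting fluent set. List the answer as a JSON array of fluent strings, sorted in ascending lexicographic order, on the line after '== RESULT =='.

Regress:
  G ∩ del = {}  (empty — regression defined)
  G \ add = {on(b,g), on(c,e)} \ {clear(c), handempty, on(c,e)} = {on(b,g)}
  ∪ pre   = {on(b,g)} ∪ {clear(e), holding(c)}
          = {clear(e), holding(c), on(b,g)}

== RESULT ==
["clear(e)", "holding(c)", "on(b,g)"]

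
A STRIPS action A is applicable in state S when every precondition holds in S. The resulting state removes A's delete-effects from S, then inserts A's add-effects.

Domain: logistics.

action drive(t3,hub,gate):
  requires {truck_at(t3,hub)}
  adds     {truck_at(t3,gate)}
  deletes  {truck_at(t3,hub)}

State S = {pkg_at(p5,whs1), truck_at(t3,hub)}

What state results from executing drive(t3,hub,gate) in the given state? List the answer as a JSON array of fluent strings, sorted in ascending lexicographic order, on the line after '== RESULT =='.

Progress:
  pre ⊆ S: {truck_at(t3,hub)} ⊆ S  — applicable
  S \ del = {pkg_at(p5,whs1)}
  ∪ add   = {pkg_at(p5,whs1), truck_at(t3,gate)}

== RESULT ==
["pkg_at(p5,whs1)", "truck_at(t3,gate)"]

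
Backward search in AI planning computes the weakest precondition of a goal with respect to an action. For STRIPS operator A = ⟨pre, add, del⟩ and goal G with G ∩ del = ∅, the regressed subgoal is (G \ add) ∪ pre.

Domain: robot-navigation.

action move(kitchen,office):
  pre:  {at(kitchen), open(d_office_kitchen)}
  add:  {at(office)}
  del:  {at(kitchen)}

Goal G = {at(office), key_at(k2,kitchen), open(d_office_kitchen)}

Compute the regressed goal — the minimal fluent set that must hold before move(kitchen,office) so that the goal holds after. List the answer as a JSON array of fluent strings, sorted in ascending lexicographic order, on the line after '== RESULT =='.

Compute (G \ add) ∪ pre:
  G ∩ del = {}  (empty — regression defined)
  G \ add = {at(office), key_at(k2,kitchen), open(d_office_kitchen)} \ {at(office)} = {key_at(k2,kitchen), open(d_office_kitchen)}
  ∪ pre   = {key_at(k2,kitchen), open(d_office_kitchen)} ∪ {at(kitchen), open(d_office_kitchen)}
          = {at(kitchen), key_at(k2,kitchen), open(d_office_kitchen)}

== RESULT ==
["at(kitchen)", "key_at(k2,kitchen)", "open(d_office_kitchen)"]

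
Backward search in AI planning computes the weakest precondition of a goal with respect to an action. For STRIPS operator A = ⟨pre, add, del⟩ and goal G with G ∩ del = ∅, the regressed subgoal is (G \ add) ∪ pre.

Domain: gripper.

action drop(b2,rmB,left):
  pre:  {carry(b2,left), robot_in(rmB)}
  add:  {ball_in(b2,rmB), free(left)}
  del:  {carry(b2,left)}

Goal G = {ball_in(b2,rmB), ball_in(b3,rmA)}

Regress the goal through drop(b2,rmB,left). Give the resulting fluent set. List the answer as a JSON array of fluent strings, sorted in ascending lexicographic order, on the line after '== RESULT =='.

Regress:
  G ∩ del = {}  (empty — regression defined)
  G \ add = {ball_in(b2,rmB), ball_in(b3,rmA)} \ {ball_in(b2,rmB), free(left)} = {ball_in(b3,rmA)}
  ∪ pre   = {ball_in(b3,rmA)} ∪ {carry(b2,left), robot_in(rmB)}
          = {ball_in(b3,rmA), carry(b2,left), robot_in(rmB)}

== RESULT ==
["ball_in(b3,rmA)", "carry(b2,left)", "robot_in(rmB)"]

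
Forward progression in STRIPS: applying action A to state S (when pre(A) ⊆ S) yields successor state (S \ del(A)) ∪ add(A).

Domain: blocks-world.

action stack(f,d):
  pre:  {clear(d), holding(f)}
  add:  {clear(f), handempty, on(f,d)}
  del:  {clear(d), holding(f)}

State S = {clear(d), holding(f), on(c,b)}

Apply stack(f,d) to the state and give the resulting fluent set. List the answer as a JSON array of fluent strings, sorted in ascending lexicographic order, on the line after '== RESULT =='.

Compute (S \ del) ∪ add:
  pre ⊆ S: {clear(d), holding(f)} ⊆ S  — applicable
  S \ del = {on(c,b)}
  ∪ add   = {clear(f), handempty, on(c,b), on(f,d)}

== RESULT ==
["clear(f)", "handempty", "on(c,b)", "on(f,d)"]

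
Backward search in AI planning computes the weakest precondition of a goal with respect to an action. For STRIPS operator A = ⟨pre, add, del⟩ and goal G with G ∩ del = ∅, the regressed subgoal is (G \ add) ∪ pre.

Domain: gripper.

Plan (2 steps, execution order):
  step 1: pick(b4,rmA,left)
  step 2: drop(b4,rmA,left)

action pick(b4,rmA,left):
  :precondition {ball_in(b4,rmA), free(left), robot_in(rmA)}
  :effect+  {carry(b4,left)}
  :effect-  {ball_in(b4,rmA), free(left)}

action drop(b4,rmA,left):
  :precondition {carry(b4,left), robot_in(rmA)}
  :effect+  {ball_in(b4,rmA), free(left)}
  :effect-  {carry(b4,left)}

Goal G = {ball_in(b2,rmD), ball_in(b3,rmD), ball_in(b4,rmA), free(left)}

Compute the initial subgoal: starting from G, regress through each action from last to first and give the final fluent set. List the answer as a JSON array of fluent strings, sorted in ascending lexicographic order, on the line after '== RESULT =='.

Regress step by step:
  through step 2 (drop(b4,rmA,left)): drop {ball_in(b4,rmA), free(left)}, keep {ball_in(b2,rmD), ball_in(b3,rmD)}, require {carry(b4,left), robot_in(rmA)}
    → {ball_in(b2,rmD), ball_in(b3,rmD), carry(b4,left), robot_in(rmA)}
  through step 1 (pick(b4,rmA,left)): drop {carry(b4,left)}, keep {ball_in(b2,rmD), ball_in(b3,rmD), robot_in(rmA)}, require {ball_in(b4,rmA), free(left), robot_in(rmA)}
    → {ball_in(b2,rmD), ball_in(b3,rmD), ball_in(b4,rmA), free(left), robot_in(rmA)}

== RESULT ==
["ball_in(b2,rmD)", "ball_in(b3,rmD)", "ball_in(b4,rmA)", "free(left)", "robot_in(rmA)"]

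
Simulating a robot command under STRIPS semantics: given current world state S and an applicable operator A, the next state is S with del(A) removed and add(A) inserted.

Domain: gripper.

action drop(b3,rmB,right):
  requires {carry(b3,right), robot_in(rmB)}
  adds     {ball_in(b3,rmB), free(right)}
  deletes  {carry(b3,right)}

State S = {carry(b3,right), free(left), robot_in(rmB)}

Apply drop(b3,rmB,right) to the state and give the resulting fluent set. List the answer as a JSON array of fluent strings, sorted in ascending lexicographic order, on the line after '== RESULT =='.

Compute (S \ del) ∪ add:
  pre ⊆ S: {carry(b3,right), robot_in(rmB)} ⊆ S  — applicable
  S \ del = {free(left), robot_in(rmB)}
  ∪ add   = {ball_in(b3,rmB), free(left), free(right), robot_in(rmB)}

== RESULT ==
["ball_in(b3,rmB)", "free(left)", "free(right)", "robot_in(rmB)"]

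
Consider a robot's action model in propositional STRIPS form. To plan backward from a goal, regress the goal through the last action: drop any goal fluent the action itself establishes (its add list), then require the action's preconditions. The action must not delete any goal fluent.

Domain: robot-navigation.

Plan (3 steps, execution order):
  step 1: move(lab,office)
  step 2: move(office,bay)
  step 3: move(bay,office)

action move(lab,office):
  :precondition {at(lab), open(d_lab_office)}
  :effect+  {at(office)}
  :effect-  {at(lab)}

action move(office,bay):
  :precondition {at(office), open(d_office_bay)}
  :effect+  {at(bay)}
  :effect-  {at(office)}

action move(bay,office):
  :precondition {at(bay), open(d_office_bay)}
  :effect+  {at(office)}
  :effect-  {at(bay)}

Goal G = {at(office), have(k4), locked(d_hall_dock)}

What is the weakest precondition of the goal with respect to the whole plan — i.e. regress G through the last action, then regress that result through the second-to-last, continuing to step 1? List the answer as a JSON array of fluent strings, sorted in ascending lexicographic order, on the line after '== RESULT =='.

Regress step by step:
  through step 3 (move(bay,office)): drop {at(office)}, keep {have(k4), locked(d_hall_dock)}, require {at(bay), open(d_office_bay)}
    → {at(bay), have(k4), locked(d_hall_dock), open(d_office_bay)}
  through step 2 (move(office,bay)): drop {at(bay)}, keep {have(k4), locked(d_hall_dock), open(d_office_bay)}, require {at(office), open(d_office_bay)}
    → {at(office), have(k4), locked(d_hall_dock), open(d_office_bay)}
  through step 1 (move(lab,office)): drop {at(office)}, keep {have(k4), locked(d_hall_dock), open(d_office_bay)}, require {at(lab), open(d_lab_office)}
    → {at(lab), have(k4), locked(d_hall_dock), open(d_lab_office), open(d_office_bay)}

== RESULT ==
["at(lab)", "have(k4)", "locked(d_hall_dock)", "open(d_lab_office)", "open(d_office_bay)"]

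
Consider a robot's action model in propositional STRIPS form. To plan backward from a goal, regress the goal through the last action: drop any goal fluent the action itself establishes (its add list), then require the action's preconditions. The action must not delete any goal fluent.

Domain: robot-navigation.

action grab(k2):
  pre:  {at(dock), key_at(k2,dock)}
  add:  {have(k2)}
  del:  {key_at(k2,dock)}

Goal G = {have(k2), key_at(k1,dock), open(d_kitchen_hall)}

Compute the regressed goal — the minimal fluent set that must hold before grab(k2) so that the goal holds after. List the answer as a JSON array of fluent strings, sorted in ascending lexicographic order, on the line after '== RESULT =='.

Regress:
  G ∩ del = {}  (empty — regression defined)
  G \ add = {have(k2), key_at(k1,dock), open(d_kitchen_hall)} \ {have(k2)} = {key_at(k1,dock), open(d_kitchen_hall)}
  ∪ pre   = {key_at(k1,dock), open(d_kitchen_hall)} ∪ {at(dock), key_at(k2,dock)}
          = {at(dock), key_at(k1,dock), key_at(k2,dock), open(d_kitchen_hall)}

== RESULT ==
["at(dock)", "key_at(k1,dock)", "key_at(k2,dock)", "open(d_kitchen_hall)"]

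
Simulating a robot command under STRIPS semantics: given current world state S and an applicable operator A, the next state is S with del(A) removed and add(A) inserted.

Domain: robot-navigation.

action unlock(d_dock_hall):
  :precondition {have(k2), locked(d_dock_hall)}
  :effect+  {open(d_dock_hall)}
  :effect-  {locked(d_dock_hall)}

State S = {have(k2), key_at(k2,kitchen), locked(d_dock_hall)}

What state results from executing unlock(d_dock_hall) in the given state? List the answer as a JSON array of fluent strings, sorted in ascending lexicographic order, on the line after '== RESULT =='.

Compute (S \ del) ∪ add:
  pre ⊆ S: {have(k2), locked(d_dock_hall)} ⊆ S  — applicable
  S \ del = {have(k2), key_at(k2,kitchen)}
  ∪ add   = {have(k2), key_at(k2,kitchen), open(d_dock_hall)}

== RESULT ==
["have(k2)", "key_at(k2,kitchen)", "open(d_dock_hall)"]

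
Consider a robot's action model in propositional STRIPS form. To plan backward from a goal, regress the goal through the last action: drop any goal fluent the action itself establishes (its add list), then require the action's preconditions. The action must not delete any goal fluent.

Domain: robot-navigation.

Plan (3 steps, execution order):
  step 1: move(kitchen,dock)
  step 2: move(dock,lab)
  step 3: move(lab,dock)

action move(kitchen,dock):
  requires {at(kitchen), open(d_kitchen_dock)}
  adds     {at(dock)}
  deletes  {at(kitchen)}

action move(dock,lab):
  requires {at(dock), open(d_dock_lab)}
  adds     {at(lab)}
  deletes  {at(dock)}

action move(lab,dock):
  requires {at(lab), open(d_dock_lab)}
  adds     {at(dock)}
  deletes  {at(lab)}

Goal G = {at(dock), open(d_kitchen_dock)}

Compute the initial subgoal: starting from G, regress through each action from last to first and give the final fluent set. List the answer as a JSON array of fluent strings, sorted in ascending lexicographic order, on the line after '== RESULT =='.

Work backward from the goal:
  through step 3 (move(lab,dock)): drop {at(dock)}, keep {open(d_kitchen_dock)}, require {at(lab), open(d_dock_lab)}
    → {at(lab), open(d_dock_lab), open(d_kitchen_dock)}
  through step 2 (move(dock,lab)): drop {at(lab)}, keep {open(d_dock_lab), open(d_kitchen_dock)}, require {at(dock), open(d_dock_lab)}
    → {at(dock), open(d_dock_lab), open(d_kitchen_dock)}
  through step 1 (move(kitchen,dock)): drop {at(dock)}, keep {open(d_dock_lab), open(d_kitchen_dock)}, require {at(kitchen), open(d_kitchen_dock)}
    → {at(kitchen), open(d_dock_lab), open(d_kitchen_dock)}

== RESULT ==
["at(kitchen)", "open(d_dock_lab)", "open(d_kitchen_dock)"]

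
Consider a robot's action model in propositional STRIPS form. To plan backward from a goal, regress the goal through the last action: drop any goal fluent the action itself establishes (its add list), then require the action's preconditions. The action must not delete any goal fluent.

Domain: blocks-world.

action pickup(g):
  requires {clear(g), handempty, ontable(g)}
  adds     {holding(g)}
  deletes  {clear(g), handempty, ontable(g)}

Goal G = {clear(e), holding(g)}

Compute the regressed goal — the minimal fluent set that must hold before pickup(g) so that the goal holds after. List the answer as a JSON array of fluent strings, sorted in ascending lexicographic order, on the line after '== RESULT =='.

Regress:
  G ∩ del = {}  (empty — regression defined)
  G \ add = {clear(e), holding(g)} \ {holding(g)} = {clear(e)}
  ∪ pre   = {clear(e)} ∪ {clear(g), handempty, ontable(g)}
          = {clear(e), clear(g), handempty, ontable(g)}

== RESULT ==
["clear(e)", "clear(g)", "handempty", "ontable(g)"]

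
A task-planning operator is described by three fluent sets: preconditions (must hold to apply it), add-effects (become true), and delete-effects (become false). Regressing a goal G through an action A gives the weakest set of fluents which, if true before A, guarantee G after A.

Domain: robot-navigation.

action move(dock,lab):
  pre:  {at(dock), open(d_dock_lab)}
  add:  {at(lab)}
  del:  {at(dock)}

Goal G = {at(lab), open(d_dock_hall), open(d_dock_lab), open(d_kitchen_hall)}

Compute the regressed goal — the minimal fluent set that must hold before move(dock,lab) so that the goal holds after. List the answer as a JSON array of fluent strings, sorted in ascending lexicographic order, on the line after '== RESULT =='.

Compute (G \ add) ∪ pre:
  G ∩ del = {}  (empty — regression defined)
  G \ add = {at(lab), open(d_dock_hall), open(d_dock_lab), open(d_kitchen_hall)} \ {at(lab)} = {open(d_dock_hall), open(d_dock_lab), open(d_kitchen_hall)}
  ∪ pre   = {open(d_dock_hall), open(d_dock_lab), open(d_kitchen_hall)} ∪ {at(dock), open(d_dock_lab)}
          = {at(dock), open(d_dock_hall), open(d_dock_lab), open(d_kitchen_hall)}

== RESULT ==
["at(dock)", "open(d_dock_hall)", "open(d_dock_lab)", "open(d_kitchen_hall)"]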